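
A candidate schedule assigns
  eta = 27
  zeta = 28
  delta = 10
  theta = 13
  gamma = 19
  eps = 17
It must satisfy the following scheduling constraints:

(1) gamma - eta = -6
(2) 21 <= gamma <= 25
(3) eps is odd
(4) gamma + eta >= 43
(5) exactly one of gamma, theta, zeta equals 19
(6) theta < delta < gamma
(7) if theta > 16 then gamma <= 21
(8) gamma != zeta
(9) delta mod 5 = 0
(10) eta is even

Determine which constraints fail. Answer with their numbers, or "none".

No — constraints 1, 2, 6, and 10 are not satisfied.

(1) gamma - eta = 19 - 27 = -8, not -6  FAIL
(2) gamma = 19 is outside [21, 25]  FAIL
(3) eps = 17 is odd  OK
(4) gamma + eta = 19 + 27 = 46; 46 ≥ 43  OK
(5) gamma=19, theta=13, zeta=28; 1 of them equals 19  OK
(6) values 13, 10, 19; theta = 13 is not < delta = 10  FAIL
(7) theta = 13, not > 16; antecedent false, conditional vacuously true  OK
(8) gamma = 19, zeta = 28; distinct  OK
(9) 10 mod 5 = 0  OK
(10) eta = 27 is odd  FAIL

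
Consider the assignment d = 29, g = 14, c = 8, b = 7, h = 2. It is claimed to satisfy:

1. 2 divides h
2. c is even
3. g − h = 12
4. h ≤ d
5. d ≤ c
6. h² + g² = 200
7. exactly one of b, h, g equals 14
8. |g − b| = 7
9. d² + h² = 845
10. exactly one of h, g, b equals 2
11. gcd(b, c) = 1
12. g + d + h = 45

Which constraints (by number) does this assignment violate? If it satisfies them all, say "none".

Constraint 5 is violated.

1. 2 / 2 = 1, so 2 divides 2 — satisfied.
2. c = 8 is even — satisfied.
3. g − h = 14 − 2 = 12 — satisfied.
4. h = 2, d = 29; 2 ≤ 29 — satisfied.
5. d = 29, c = 8; 29 > 8 (want ≤) — violated.
6. h² + g² = 2² + 14² = 4 + 196 = 200 — satisfied.
7. b=7, h=2, g=14; 1 of them equals 14 — satisfied.
8. |14 − 7| = 7 — satisfied.
9. d² + h² = 29² + 2² = 841 + 4 = 845 — satisfied.
10. h=2, g=14, b=7; 1 of them equals 2 — satisfied.
11. gcd(7, 8) = 1 — satisfied.
12. g + d + h = 14 + 29 + 2 = 45 — satisfied.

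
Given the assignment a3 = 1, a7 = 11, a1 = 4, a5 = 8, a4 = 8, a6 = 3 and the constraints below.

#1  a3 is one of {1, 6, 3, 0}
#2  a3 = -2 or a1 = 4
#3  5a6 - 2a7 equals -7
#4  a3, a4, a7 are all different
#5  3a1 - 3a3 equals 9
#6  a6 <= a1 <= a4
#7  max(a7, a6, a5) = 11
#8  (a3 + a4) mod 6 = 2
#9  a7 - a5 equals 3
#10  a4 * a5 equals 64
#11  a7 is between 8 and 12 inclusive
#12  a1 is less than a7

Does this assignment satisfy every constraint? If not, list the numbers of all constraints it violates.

#1 a3 = 1 is in {1, 6, 3, 0} — holds.
#2 a3 = 1 ≠ -2, but a1 = 4 = 4 (second disjunct) — holds.
#3 5a6 - 2a7 = 5(3) - 2(11) = -7 — holds.
#4 values 1, 8, 11 are pairwise distinct — holds.
#5 3a1 - 3a3 = 3(4) - 3(1) = 9 — holds.
#6 values 3 <= 4 <= 8 — holds.
#7 max(11, 3, 8) = 11 — holds.
#8 a3 + a4 = 9; 9 mod 6 = 3, not 2 — fails.
#9 a7 - a5 = 11 - 8 = 3 — holds.
#10 a4 * a5 = 8 * 8 = 64 — holds.
#11 a7 = 11 lies in [8, 12] — holds.
#12 a1 = 4, a7 = 11; 4 < 11 — holds.

No — constraint 8 is not satisfied.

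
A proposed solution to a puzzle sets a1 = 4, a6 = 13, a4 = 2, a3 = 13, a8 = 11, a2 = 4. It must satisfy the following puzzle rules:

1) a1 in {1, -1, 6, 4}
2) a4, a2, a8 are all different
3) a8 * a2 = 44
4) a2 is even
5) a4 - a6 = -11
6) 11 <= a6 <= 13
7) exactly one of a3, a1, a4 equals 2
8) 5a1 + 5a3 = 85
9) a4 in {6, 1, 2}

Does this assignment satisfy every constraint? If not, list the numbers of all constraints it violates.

None — every constraint holds.

1) a1 = 4 is in {1, -1, 6, 4}  holds
2) values 2, 4, 11 are pairwise distinct  holds
3) a8 * a2 = 11 * 4 = 44  holds
4) a2 = 4 is even  holds
5) a4 - a6 = 2 - 13 = -11  holds
6) a6 = 13 lies in [11, 13]  holds
7) a3=13, a1=4, a4=2; 1 of them equals 2  holds
8) 5a1 + 5a3 = 5(4) + 5(13) = 85  holds
9) a4 = 2 is in {6, 1, 2}  holds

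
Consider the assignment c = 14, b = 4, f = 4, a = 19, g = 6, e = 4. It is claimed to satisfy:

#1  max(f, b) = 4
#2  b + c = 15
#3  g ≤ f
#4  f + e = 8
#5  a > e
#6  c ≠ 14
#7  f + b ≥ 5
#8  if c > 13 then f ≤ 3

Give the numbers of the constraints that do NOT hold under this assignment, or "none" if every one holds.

No — constraints 2, 3, 6, and 8 are not satisfied.

#1 max(4, 4) = 4 — holds.
#2 b + c = 4 + 14 = 18, not 15 — fails.
#3 g = 6, f = 4; 6 > 4 (want ≤) — fails.
#4 f + e = 4 + 4 = 8 — holds.
#5 a = 19, e = 4; 19 > 4 — holds.
#6 c = 14, but 14 is required to differ — fails.
#7 f + b = 4 + 4 = 8; 8 ≥ 5 — holds.
#8 c = 14 > 13, so we need f ≤ 3; but f = 4 > 3 — fails.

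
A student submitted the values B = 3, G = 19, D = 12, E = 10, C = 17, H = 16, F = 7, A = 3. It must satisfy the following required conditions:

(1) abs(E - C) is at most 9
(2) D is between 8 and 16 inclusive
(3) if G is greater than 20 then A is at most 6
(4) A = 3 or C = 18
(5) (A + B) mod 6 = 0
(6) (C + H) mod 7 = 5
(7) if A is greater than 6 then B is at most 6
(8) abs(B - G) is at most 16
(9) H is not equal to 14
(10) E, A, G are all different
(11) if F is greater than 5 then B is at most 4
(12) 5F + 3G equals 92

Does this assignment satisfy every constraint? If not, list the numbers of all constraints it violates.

(1) abs(10 - 17) = 7; 7 ≤ 9 — holds.
(2) D = 12 lies in [8, 16] — holds.
(3) G = 19, not > 20; antecedent false, conditional vacuously true — holds.
(4) A = 3 = 3 (first disjunct) — holds.
(5) A + B = 6; 6 mod 6 = 0 — holds.
(6) C + H = 33; 33 mod 7 = 5 — holds.
(7) A = 3, not > 6; antecedent false, conditional vacuously true — holds.
(8) abs(3 - 19) = 16; 16 ≤ 16 — holds.
(9) H = 16, and 16 ≠ 14 — holds.
(10) values 10, 3, 19 are pairwise distinct — holds.
(11) F = 7 > 5, so we need B ≤ 4; B = 3 ≤ 4 — holds.
(12) 5F + 3G = 5(7) + 3(19) = 92 — holds.

All constraints are satisfied.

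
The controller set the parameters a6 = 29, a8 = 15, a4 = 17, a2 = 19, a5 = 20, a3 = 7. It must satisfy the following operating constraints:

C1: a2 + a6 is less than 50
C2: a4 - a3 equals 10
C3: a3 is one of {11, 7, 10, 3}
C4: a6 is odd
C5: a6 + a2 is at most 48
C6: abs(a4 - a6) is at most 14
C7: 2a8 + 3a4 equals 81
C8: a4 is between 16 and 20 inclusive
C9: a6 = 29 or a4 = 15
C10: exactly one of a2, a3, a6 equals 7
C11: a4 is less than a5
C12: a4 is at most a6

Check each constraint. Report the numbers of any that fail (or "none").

No violations.

C1: a2 + a6 = 19 + 29 = 48; 48 < 50 — holds.
C2: a4 - a3 = 17 - 7 = 10 — holds.
C3: a3 = 7 is in {11, 7, 10, 3} — holds.
C4: a6 = 29 is odd — holds.
C5: a6 + a2 = 29 + 19 = 48; 48 ≤ 48 — holds.
C6: abs(17 - 29) = 12; 12 ≤ 14 — holds.
C7: 2a8 + 3a4 = 2(15) + 3(17) = 81 — holds.
C8: a4 = 17 lies in [16, 20] — holds.
C9: a6 = 29 = 29 (first disjunct) — holds.
C10: a2=19, a3=7, a6=29; 1 of them equals 7 — holds.
C11: a4 = 17, a5 = 20; 17 < 20 — holds.
C12: a4 = 17, a6 = 29; 17 ≤ 29 — holds.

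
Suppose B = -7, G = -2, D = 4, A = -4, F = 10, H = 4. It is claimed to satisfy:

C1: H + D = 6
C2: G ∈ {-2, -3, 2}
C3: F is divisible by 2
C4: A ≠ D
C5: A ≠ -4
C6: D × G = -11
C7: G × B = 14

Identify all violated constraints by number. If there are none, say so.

C1: H + D = 4 + 4 = 8, not 6  no
C2: G = -2 is in {-2, -3, 2}  yes
C3: 10 / 2 = 5, so 2 divides 10  yes
C4: A = -4, D = 4; distinct  yes
C5: A = -4, but -4 is required to differ  no
C6: D × G = 4 × (-2) = -8, not -11  no
C7: G × B = -2 × (-7) = 14  yes

Constraints 1, 5, and 6 are violated.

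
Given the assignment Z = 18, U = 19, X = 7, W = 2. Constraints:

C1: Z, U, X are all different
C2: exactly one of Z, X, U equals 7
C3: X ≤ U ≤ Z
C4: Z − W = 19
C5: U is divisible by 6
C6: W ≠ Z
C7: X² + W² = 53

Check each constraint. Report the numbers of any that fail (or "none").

The assignment fails constraints 3, 4, 5.

C1: values 18, 19, 7 are pairwise distinct  yes
C2: Z=18, X=7, U=19; 1 of them equals 7  yes
C3: values 7, 19, 18; U = 19 is not ≤ Z = 18  no
C4: Z − W = 18 − 2 = 16, not 19  no
C5: 19 = 6×3 + 1, so 6 does not divide 19  no
C6: W = 2, Z = 18; distinct  yes
C7: X² + W² = 7² + 2² = 49 + 4 = 53  yes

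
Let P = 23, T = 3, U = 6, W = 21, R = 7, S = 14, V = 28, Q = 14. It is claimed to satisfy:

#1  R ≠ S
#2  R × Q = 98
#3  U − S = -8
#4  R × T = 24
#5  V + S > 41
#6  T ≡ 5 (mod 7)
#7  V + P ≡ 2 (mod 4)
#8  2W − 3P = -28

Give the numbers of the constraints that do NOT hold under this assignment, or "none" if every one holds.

#1 R = 7, S = 14; distinct — OK.
#2 R × Q = 7 × 14 = 98 — OK.
#3 U − S = 6 − 14 = -8 — OK.
#4 R × T = 7 × 3 = 21, not 24 — violated.
#5 V + S = 28 + 14 = 42; 42 > 41 — OK.
#6 3 mod 7 = 3, not 5 — violated.
#7 V + P = 51; 51 mod 4 = 3, not 2 — violated.
#8 2W − 3P = 2(21) − 3(23) = -27, not -28 — violated.

Constraints 4, 6, 7, 8 do not hold.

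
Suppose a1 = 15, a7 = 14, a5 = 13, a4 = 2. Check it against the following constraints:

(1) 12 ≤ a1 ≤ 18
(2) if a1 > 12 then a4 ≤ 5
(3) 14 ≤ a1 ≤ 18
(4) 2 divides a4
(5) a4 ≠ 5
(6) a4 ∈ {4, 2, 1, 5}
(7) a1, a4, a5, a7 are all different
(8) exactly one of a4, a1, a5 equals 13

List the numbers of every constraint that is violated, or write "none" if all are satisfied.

(1) a1 = 15 lies in [12, 18] — satisfied.
(2) a1 = 15 > 12, so we need a4 ≤ 5; a4 = 2 ≤ 5 — satisfied.
(3) a1 = 15 lies in [14, 18] — satisfied.
(4) 2 / 2 = 1, so 2 divides 2 — satisfied.
(5) a4 = 2, and 2 ≠ 5 — satisfied.
(6) a4 = 2 is in {4, 2, 1, 5} — satisfied.
(7) values 15, 2, 13, 14 are pairwise distinct — satisfied.
(8) a4=2, a1=15, a5=13; 1 of them equals 13 — satisfied.

None — every constraint holds.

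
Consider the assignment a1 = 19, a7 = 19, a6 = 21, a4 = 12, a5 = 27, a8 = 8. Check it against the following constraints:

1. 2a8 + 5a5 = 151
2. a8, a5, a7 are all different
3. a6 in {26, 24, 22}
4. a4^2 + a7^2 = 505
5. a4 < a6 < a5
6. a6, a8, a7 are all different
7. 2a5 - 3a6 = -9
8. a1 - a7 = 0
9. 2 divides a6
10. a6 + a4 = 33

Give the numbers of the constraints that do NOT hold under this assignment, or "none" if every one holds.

Constraints 3 and 9 are violated.

1. 2a8 + 5a5 = 2(8) + 5(27) = 151  ✓
2. values 8, 27, 19 are pairwise distinct  ✓
3. a6 = 21 is not in {26, 24, 22}  ✗
4. a4^2 + a7^2 = 12^2 + 19^2 = 144 + 361 = 505  ✓
5. values 12 < 21 < 27  ✓
6. values 21, 8, 19 are pairwise distinct  ✓
7. 2a5 - 3a6 = 2(27) - 3(21) = -9  ✓
8. a1 - a7 = 19 - 19 = 0  ✓
9. 21 = 2*10 + 1, so 2 does not divide 21  ✗
10. a6 + a4 = 21 + 12 = 33  ✓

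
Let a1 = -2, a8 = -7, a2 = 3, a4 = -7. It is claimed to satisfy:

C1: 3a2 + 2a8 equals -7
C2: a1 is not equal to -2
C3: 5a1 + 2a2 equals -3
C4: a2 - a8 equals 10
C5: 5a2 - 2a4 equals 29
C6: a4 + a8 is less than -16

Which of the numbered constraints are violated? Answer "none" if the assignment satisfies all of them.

Violated: 1, 2, 3, 6.

C1: 3a2 + 2a8 = 3(3) + 2(-7) = -5, not -7 — fails.
C2: a1 = -2, but -2 is required to differ — fails.
C3: 5a1 + 2a2 = 5(-2) + 2(3) = -4, not -3 — fails.
C4: a2 - a8 = 3 - (-7) = 10 — holds.
C5: 5a2 - 2a4 = 5(3) - 2(-7) = 29 — holds.
C6: a4 + a8 = -7 + (-7) = -14; -14 ≥ -16, bound -16 not met — fails.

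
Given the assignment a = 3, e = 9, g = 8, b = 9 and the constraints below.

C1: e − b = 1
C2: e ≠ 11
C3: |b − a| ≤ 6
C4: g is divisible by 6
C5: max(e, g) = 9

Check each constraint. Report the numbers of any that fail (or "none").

The assignment fails constraints 1 and 4.

C1: e − b = 9 − 9 = 0, not 1  ✘
C2: e = 9, and 9 ≠ 11  ✔
C3: |9 − 3| = 6; 6 ≤ 6  ✔
C4: 8 = 6×1 + 2, so 6 does not divide 8  ✘
C5: max(9, 8) = 9  ✔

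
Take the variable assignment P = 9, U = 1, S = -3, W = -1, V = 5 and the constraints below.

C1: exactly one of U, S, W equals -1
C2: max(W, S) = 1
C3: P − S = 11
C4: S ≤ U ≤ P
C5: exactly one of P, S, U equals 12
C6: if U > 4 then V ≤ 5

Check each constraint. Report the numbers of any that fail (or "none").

C1: U=1, S=-3, W=-1; 1 of them equals -1  ✓
C2: max(-1, -3) = -1, not 1  ✗
C3: P − S = 9 − (-3) = 12, not 11  ✗
C4: values -3 ≤ 1 ≤ 9  ✓
C5: P=9, S=-3, U=1; 0 of them equal 12, not exactly one  ✗
C6: U = 1, not > 4; antecedent false, conditional vacuously true  ✓

Constraints 2, 3, and 5 do not hold.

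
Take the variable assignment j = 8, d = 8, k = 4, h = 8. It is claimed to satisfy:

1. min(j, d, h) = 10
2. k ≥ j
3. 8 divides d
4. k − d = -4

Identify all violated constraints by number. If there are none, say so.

1. min(8, 8, 8) = 8, not 10  ✘
2. k = 4, j = 8; 4 < 8 (want ≥)  ✘
3. 8 / 8 = 1, so 8 divides 8  ✔
4. k − d = 4 − 8 = -4  ✔

The assignment fails constraints 1 and 2.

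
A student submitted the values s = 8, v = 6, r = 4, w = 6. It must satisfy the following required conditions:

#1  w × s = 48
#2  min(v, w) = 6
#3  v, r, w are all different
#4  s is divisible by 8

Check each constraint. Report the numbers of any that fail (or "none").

#1 w × s = 6 × 8 = 48  ✓
#2 min(6, 6) = 6  ✓
#3 v = w = 6, not all different  ✗
#4 8 / 8 = 1, so 8 divides 8  ✓

The assignment fails constraint 3.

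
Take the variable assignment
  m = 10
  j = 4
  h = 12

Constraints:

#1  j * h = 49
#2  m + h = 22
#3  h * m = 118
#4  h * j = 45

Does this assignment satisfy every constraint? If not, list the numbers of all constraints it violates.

Constraints 1, 3, 4 do not hold.

#1 j * h = 4 * 12 = 48, not 49 — violated.
#2 m + h = 10 + 12 = 22 — OK.
#3 h * m = 12 * 10 = 120, not 118 — violated.
#4 h * j = 12 * 4 = 48, not 45 — violated.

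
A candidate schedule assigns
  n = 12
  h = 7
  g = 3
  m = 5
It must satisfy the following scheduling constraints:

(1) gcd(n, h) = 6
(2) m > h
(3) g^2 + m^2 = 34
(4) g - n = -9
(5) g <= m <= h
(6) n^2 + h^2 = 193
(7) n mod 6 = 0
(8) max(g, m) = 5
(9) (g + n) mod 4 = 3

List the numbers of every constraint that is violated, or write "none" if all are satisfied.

Constraints 1, 2 are violated.

(1) gcd(12, 7) = 1, not 6 — violated.
(2) m = 5, h = 7; 5 ≤ 7 (want >) — violated.
(3) g^2 + m^2 = 3^2 + 5^2 = 9 + 25 = 34 — satisfied.
(4) g - n = 3 - 12 = -9 — satisfied.
(5) values 3 <= 5 <= 7 — satisfied.
(6) n^2 + h^2 = 12^2 + 7^2 = 144 + 49 = 193 — satisfied.
(7) 12 mod 6 = 0 — satisfied.
(8) max(3, 5) = 5 — satisfied.
(9) g + n = 15; 15 mod 4 = 3 — satisfied.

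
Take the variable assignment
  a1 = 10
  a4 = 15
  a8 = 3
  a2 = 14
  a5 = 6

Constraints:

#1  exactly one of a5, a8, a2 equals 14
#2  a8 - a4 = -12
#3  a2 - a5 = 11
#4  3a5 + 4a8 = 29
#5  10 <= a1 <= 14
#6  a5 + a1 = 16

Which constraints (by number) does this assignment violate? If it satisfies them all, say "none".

#1 a5=6, a8=3, a2=14; 1 of them equals 14  ✓
#2 a8 - a4 = 3 - 15 = -12  ✓
#3 a2 - a5 = 14 - 6 = 8, not 11  ✗
#4 3a5 + 4a8 = 3(6) + 4(3) = 30, not 29  ✗
#5 a1 = 10 lies in [10, 14]  ✓
#6 a5 + a1 = 6 + 10 = 16  ✓

No — constraints 3 and 4 are not satisfied.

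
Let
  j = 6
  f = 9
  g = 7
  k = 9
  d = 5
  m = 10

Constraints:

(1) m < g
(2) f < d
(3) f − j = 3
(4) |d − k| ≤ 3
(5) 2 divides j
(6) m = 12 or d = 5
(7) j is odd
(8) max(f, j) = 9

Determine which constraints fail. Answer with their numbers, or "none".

(1) m = 10, g = 7; 10 ≥ 7 (want <)  no
(2) f = 9, d = 5; 9 ≥ 5 (want <)  no
(3) f − j = 9 − 6 = 3  yes
(4) |5 − 9| = 4; 4 > 3, exceeds bound 3  no
(5) 6 / 2 = 3, so 2 divides 6  yes
(6) m = 10 ≠ 12, but d = 5 = 5 (second disjunct)  yes
(7) j = 6 is even  no
(8) max(9, 6) = 9  yes

Constraints 1, 2, 4, and 7 do not hold.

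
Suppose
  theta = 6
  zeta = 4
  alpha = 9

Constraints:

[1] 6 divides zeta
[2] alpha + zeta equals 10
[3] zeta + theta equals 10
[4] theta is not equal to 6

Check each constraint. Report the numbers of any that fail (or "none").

Constraints 1, 2, 4 do not hold.

[1] 4 = 6*0 + 4, so 6 does not divide 4 — does not hold.
[2] alpha + zeta = 9 + 4 = 13, not 10 — does not hold.
[3] zeta + theta = 4 + 6 = 10 — holds.
[4] theta = 6, but 6 is required to differ — does not hold.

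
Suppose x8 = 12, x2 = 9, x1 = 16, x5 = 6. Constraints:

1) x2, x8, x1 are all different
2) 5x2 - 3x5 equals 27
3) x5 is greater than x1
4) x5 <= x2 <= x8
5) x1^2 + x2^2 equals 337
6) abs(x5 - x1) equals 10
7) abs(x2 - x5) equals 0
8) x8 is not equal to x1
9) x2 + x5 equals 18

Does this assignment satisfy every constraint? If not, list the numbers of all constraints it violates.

1) values 9, 12, 16 are pairwise distinct — OK.
2) 5x2 - 3x5 = 5(9) - 3(6) = 27 — OK.
3) x5 = 6, x1 = 16; 6 ≤ 16 (want >) — violated.
4) values 6 <= 9 <= 12 — OK.
5) x1^2 + x2^2 = 16^2 + 9^2 = 256 + 81 = 337 — OK.
6) abs(6 - 16) = 10 — OK.
7) abs(9 - 6) = 3, not 0 — violated.
8) x8 = 12, x1 = 16; distinct — OK.
9) x2 + x5 = 9 + 6 = 15, not 18 — violated.

Constraints 3, 7, and 9 are violated.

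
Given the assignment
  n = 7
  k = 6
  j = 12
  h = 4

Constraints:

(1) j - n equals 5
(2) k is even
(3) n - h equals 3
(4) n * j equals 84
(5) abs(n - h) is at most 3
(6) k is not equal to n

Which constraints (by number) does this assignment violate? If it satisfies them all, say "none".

(1) j - n = 12 - 7 = 5 — holds.
(2) k = 6 is even — holds.
(3) n - h = 7 - 4 = 3 — holds.
(4) n * j = 7 * 12 = 84 — holds.
(5) abs(7 - 4) = 3; 3 ≤ 3 — holds.
(6) k = 6, n = 7; distinct — holds.

None — every constraint holds.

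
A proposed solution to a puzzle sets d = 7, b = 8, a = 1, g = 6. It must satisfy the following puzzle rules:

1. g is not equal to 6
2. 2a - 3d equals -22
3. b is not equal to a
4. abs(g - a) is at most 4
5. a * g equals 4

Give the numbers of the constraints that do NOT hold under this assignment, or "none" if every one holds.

Violated: 1, 2, 4, 5.

1. g = 6, but 6 is required to differ — violated.
2. 2a - 3d = 2(1) - 3(7) = -19, not -22 — violated.
3. b = 8, a = 1; distinct — OK.
4. abs(6 - 1) = 5; 5 > 4, exceeds bound 4 — violated.
5. a * g = 1 * 6 = 6, not 4 — violated.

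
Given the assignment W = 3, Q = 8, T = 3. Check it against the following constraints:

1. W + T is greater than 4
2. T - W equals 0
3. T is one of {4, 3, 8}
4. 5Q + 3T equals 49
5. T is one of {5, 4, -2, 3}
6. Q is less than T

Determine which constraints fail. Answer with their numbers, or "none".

1. W + T = 3 + 3 = 6; 6 > 4 — satisfied.
2. T - W = 3 - 3 = 0 — satisfied.
3. T = 3 is in {4, 3, 8} — satisfied.
4. 5Q + 3T = 5(8) + 3(3) = 49 — satisfied.
5. T = 3 is in {5, 4, -2, 3} — satisfied.
6. Q = 8, T = 3; 8 ≥ 3 (want <) — violated.

The assignment fails constraint 6.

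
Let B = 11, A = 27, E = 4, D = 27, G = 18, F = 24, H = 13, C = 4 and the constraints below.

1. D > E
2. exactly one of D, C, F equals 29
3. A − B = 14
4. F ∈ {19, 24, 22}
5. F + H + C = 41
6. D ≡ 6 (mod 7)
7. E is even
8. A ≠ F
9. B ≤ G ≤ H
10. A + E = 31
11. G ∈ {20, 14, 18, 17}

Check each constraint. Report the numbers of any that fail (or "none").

1. D = 27, E = 4; 27 > 4 — holds.
2. D=27, C=4, F=24; 0 of them equal 29, not exactly one — does not hold.
3. A − B = 27 − 11 = 16, not 14 — does not hold.
4. F = 24 is in {19, 24, 22} — holds.
5. F + H + C = 24 + 13 + 4 = 41 — holds.
6. 27 mod 7 = 6 — holds.
7. E = 4 is even — holds.
8. A = 27, F = 24; distinct — holds.
9. values 11, 18, 13; G = 18 is not ≤ H = 13 — does not hold.
10. A + E = 27 + 4 = 31 — holds.
11. G = 18 is in {20, 14, 18, 17} — holds.

No — constraints 2, 3, and 9 are not satisfied.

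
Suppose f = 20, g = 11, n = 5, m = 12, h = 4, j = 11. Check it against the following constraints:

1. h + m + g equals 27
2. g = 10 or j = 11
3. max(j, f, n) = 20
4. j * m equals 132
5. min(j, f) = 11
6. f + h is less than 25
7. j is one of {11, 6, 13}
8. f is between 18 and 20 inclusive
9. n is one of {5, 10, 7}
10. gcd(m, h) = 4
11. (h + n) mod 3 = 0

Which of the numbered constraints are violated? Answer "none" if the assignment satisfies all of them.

No violations.

1. h + m + g = 4 + 12 + 11 = 27  ✓
2. g = 11 ≠ 10, but j = 11 = 11 (second disjunct)  ✓
3. max(11, 20, 5) = 20  ✓
4. j * m = 11 * 12 = 132  ✓
5. min(11, 20) = 11  ✓
6. f + h = 20 + 4 = 24; 24 < 25  ✓
7. j = 11 is in {11, 6, 13}  ✓
8. f = 20 lies in [18, 20]  ✓
9. n = 5 is in {5, 10, 7}  ✓
10. gcd(12, 4) = 4  ✓
11. h + n = 9; 9 mod 3 = 0  ✓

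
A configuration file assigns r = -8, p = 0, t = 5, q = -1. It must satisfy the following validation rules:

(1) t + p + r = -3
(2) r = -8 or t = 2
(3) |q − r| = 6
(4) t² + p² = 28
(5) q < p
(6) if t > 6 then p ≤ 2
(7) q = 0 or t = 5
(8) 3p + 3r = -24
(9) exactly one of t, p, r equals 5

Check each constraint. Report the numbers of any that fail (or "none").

(1) t + p + r = 5 + 0 + (-8) = -3 — holds.
(2) r = -8 = -8 (first disjunct) — holds.
(3) |-1 − (-8)| = 7, not 6 — does not hold.
(4) t² + p² = 5² + 0² = 25 + 0 = 25, not 28 — does not hold.
(5) q = -1, p = 0; -1 < 0 — holds.
(6) t = 5, not > 6; antecedent false, conditional vacuously true — holds.
(7) q = -1 ≠ 0, but t = 5 = 5 (second disjunct) — holds.
(8) 3p + 3r = 3(0) + 3(-8) = -24 — holds.
(9) t=5, p=0, r=-8; 1 of them equals 5 — holds.

Constraints 3 and 4 are violated.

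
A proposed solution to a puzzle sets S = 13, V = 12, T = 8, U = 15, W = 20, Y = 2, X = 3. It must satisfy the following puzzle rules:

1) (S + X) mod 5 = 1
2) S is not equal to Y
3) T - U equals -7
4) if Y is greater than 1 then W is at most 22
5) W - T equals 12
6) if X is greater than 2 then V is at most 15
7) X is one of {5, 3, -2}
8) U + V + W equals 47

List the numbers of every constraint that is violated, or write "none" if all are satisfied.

1) S + X = 16; 16 mod 5 = 1 — OK.
2) S = 13, Y = 2; distinct — OK.
3) T - U = 8 - 15 = -7 — OK.
4) Y = 2 > 1, so we need W ≤ 22; W = 20 ≤ 22 — OK.
5) W - T = 20 - 8 = 12 — OK.
6) X = 3 > 2, so we need V ≤ 15; V = 12 ≤ 15 — OK.
7) X = 3 is in {5, 3, -2} — OK.
8) U + V + W = 15 + 12 + 20 = 47 — OK.

Yes — all constraints hold.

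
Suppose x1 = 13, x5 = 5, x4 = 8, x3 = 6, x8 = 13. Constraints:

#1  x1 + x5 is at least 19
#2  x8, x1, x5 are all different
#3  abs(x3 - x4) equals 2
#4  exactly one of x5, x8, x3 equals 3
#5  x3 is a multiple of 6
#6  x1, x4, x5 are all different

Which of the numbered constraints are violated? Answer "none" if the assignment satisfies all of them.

Constraints 1, 2, 4 are violated.

#1 x1 + x5 = 13 + 5 = 18; 18 < 19, bound 19 not met — violated.
#2 x8 = x1 = 13, not all different — violated.
#3 abs(6 - 8) = 2 — satisfied.
#4 x5=5, x8=13, x3=6; 0 of them equal 3, not exactly one — violated.
#5 6 / 6 = 1, so 6 divides 6 — satisfied.
#6 values 13, 8, 5 are pairwise distinct — satisfied.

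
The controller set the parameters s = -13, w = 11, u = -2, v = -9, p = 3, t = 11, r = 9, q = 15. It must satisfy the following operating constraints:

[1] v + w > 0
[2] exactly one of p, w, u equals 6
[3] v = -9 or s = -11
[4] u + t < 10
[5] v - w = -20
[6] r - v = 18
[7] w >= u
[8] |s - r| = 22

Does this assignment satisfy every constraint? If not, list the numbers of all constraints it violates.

The assignment fails constraint 2.

[1] v + w = -9 + 11 = 2; 2 > 0 — OK.
[2] p=3, w=11, u=-2; 0 of them equal 6, not exactly one — violated.
[3] v = -9 = -9 (first disjunct) — OK.
[4] u + t = -2 + 11 = 9; 9 < 10 — OK.
[5] v - w = -9 - 11 = -20 — OK.
[6] r - v = 9 - (-9) = 18 — OK.
[7] w = 11, u = -2; 11 ≥ -2 — OK.
[8] |-13 - 9| = 22 — OK.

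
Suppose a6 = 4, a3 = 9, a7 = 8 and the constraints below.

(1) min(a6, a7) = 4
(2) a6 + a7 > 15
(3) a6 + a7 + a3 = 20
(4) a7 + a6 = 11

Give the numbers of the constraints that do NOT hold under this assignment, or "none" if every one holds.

The assignment fails constraints 2, 3, 4.

(1) min(4, 8) = 4  yes
(2) a6 + a7 = 4 + 8 = 12; 12 ≤ 15, bound 15 not met  no
(3) a6 + a7 + a3 = 4 + 8 + 9 = 21, not 20  no
(4) a7 + a6 = 8 + 4 = 12, not 11  no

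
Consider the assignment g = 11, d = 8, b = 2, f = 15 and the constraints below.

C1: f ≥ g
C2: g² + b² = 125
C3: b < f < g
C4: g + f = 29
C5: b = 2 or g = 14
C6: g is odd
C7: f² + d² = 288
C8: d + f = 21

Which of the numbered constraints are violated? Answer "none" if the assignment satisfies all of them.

C1: f = 15, g = 11; 15 ≥ 11 — OK.
C2: g² + b² = 11² + 2² = 121 + 4 = 125 — OK.
C3: values 2, 15, 11; f = 15 is not < g = 11 — violated.
C4: g + f = 11 + 15 = 26, not 29 — violated.
C5: b = 2 = 2 (first disjunct) — OK.
C6: g = 11 is odd — OK.
C7: f² + d² = 15² + 8² = 225 + 64 = 289, not 288 — violated.
C8: d + f = 8 + 15 = 23, not 21 — violated.

Violated: 3, 4, 7, and 8.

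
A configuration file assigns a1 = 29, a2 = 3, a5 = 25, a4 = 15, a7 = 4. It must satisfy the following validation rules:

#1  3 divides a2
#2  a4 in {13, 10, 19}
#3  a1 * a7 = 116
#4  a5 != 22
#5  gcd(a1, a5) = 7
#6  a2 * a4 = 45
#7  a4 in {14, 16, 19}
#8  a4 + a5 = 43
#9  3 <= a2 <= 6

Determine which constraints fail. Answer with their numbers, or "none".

#1 3 / 3 = 1, so 3 divides 3 — holds.
#2 a4 = 15 is not in {13, 10, 19} — fails.
#3 a1 * a7 = 29 * 4 = 116 — holds.
#4 a5 = 25, and 25 ≠ 22 — holds.
#5 gcd(29, 25) = 1, not 7 — fails.
#6 a2 * a4 = 3 * 15 = 45 — holds.
#7 a4 = 15 is not in {14, 16, 19} — fails.
#8 a4 + a5 = 15 + 25 = 40, not 43 — fails.
#9 a2 = 3 lies in [3, 6] — holds.

No — constraints 2, 5, 7, 8 are not satisfied.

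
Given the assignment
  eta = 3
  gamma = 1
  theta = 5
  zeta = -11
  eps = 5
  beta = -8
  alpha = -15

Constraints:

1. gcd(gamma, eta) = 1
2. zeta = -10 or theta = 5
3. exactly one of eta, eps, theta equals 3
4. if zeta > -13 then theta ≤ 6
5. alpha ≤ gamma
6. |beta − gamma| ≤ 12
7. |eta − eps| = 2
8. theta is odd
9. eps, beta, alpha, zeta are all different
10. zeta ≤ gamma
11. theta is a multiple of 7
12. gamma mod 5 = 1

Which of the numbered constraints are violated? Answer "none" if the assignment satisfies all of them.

Constraint 11 is violated.

1. gcd(1, 3) = 1  holds
2. zeta = -11 ≠ -10, but theta = 5 = 5 (second disjunct)  holds
3. eta=3, eps=5, theta=5; 1 of them equals 3  holds
4. zeta = -11 > -13, so we need theta ≤ 6; theta = 5 ≤ 6  holds
5. alpha = -15, gamma = 1; -15 ≤ 1  holds
6. |-8 − 1| = 9; 9 ≤ 12  holds
7. |3 − 5| = 2  holds
8. theta = 5 is odd  holds
9. values 5, -8, -15, -11 are pairwise distinct  holds
10. zeta = -11, gamma = 1; -11 ≤ 1  holds
11. 5 = 7×0 + 5, so 7 does not divide 5  fails
12. 1 mod 5 = 1  holds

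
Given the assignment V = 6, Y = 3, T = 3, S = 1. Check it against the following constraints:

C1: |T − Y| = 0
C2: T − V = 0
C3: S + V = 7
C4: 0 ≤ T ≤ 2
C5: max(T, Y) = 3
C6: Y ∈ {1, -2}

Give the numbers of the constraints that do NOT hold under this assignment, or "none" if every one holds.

The assignment fails constraints 2, 4, and 6.

C1: |3 − 3| = 0 — holds.
C2: T − V = 3 − 6 = -3, not 0 — does not hold.
C3: S + V = 1 + 6 = 7 — holds.
C4: T = 3 is outside [0, 2] — does not hold.
C5: max(3, 3) = 3 — holds.
C6: Y = 3 is not in {1, -2} — does not hold.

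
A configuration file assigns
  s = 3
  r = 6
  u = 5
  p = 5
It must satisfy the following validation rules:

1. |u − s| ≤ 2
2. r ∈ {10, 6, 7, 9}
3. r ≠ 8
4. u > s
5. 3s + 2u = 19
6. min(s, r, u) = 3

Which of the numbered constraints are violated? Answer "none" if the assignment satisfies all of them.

Yes — all constraints hold.

1. |5 − 3| = 2; 2 ≤ 2 — satisfied.
2. r = 6 is in {10, 6, 7, 9} — satisfied.
3. r = 6, and 6 ≠ 8 — satisfied.
4. u = 5, s = 3; 5 > 3 — satisfied.
5. 3s + 2u = 3(3) + 2(5) = 19 — satisfied.
6. min(3, 6, 5) = 3 — satisfied.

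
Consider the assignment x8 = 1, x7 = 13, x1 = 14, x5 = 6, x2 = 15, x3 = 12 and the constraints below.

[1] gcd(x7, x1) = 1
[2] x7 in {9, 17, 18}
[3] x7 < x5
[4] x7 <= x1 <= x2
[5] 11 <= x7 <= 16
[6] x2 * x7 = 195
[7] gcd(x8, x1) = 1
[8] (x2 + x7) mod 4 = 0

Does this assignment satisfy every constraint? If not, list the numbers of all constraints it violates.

No — constraints 2, 3 are not satisfied.

[1] gcd(13, 14) = 1  OK
[2] x7 = 13 is not in {9, 17, 18}  FAIL
[3] x7 = 13, x5 = 6; 13 ≥ 6 (want <)  FAIL
[4] values 13 <= 14 <= 15  OK
[5] x7 = 13 lies in [11, 16]  OK
[6] x2 * x7 = 15 * 13 = 195  OK
[7] gcd(1, 14) = 1  OK
[8] x2 + x7 = 28; 28 mod 4 = 0  OK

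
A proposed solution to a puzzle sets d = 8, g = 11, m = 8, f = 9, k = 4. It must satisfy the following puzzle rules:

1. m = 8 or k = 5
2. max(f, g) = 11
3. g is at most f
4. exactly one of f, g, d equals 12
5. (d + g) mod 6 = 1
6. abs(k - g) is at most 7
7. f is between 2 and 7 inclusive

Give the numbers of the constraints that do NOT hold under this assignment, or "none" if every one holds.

1. m = 8 = 8 (first disjunct)  yes
2. max(9, 11) = 11  yes
3. g = 11, f = 9; 11 > 9 (want ≤)  no
4. f=9, g=11, d=8; 0 of them equal 12, not exactly one  no
5. d + g = 19; 19 mod 6 = 1  yes
6. abs(4 - 11) = 7; 7 ≤ 7  yes
7. f = 9 is outside [2, 7]  no

Constraints 3, 4, 7 are violated.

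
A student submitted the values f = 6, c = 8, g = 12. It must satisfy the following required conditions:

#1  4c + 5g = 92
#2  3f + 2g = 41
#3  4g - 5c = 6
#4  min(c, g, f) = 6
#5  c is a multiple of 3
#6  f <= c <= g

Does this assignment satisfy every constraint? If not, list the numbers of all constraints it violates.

#1 4c + 5g = 4(8) + 5(12) = 92 — holds.
#2 3f + 2g = 3(6) + 2(12) = 42, not 41 — does not hold.
#3 4g - 5c = 4(12) - 5(8) = 8, not 6 — does not hold.
#4 min(8, 12, 6) = 6 — holds.
#5 8 = 3*2 + 2, so 3 does not divide 8 — does not hold.
#6 values 6 <= 8 <= 12 — holds.

Constraints 2, 3, and 5 are violated.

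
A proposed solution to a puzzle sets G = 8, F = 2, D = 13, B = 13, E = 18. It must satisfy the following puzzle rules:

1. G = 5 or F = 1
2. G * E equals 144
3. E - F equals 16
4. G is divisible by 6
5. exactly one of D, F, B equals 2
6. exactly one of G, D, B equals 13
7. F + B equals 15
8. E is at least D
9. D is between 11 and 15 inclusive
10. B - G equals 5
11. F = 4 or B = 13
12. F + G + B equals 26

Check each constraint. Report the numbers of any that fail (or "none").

1. G = 8 ≠ 5 and F = 2 ≠ 1; both disjuncts false  no
2. G * E = 8 * 18 = 144  yes
3. E - F = 18 - 2 = 16  yes
4. 8 = 6*1 + 2, so 6 does not divide 8  no
5. D=13, F=2, B=13; 1 of them equals 2  yes
6. G=8, D=13, B=13; 2 of them equal 13, not exactly one  no
7. F + B = 2 + 13 = 15  yes
8. E = 18, D = 13; 18 ≥ 13  yes
9. D = 13 lies in [11, 15]  yes
10. B - G = 13 - 8 = 5  yes
11. F = 2 ≠ 4, but B = 13 = 13 (second disjunct)  yes
12. F + G + B = 2 + 8 + 13 = 23, not 26  no

Constraints 1, 4, 6, 12 do not hold.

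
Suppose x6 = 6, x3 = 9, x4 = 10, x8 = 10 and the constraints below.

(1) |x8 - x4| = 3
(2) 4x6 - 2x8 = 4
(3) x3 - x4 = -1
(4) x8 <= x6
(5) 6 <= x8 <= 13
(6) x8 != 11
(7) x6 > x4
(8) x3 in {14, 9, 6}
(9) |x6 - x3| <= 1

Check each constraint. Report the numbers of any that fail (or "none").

Constraints 1, 4, 7, and 9 do not hold.

(1) |10 - 10| = 0, not 3  no
(2) 4x6 - 2x8 = 4(6) - 2(10) = 4  yes
(3) x3 - x4 = 9 - 10 = -1  yes
(4) x8 = 10, x6 = 6; 10 > 6 (want ≤)  no
(5) x8 = 10 lies in [6, 13]  yes
(6) x8 = 10, and 10 ≠ 11  yes
(7) x6 = 6, x4 = 10; 6 ≤ 10 (want >)  no
(8) x3 = 9 is in {14, 9, 6}  yes
(9) |6 - 9| = 3; 3 > 1, exceeds bound 1  no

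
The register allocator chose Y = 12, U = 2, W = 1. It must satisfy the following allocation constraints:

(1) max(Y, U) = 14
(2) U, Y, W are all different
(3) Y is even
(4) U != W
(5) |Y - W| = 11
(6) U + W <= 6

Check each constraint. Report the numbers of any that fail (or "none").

(1) max(12, 2) = 12, not 14  FAIL
(2) values 2, 12, 1 are pairwise distinct  OK
(3) Y = 12 is even  OK
(4) U = 2, W = 1; distinct  OK
(5) |12 - 1| = 11  OK
(6) U + W = 2 + 1 = 3; 3 ≤ 6  OK

Constraint 1 does not hold.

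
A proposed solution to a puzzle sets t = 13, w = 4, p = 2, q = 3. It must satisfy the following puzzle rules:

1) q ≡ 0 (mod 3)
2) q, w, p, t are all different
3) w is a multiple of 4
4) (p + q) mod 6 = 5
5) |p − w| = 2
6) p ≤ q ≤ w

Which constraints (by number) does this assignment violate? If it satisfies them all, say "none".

1) 3 mod 3 = 0 — holds.
2) values 3, 4, 2, 13 are pairwise distinct — holds.
3) 4 / 4 = 1, so 4 divides 4 — holds.
4) p + q = 5; 5 mod 6 = 5 — holds.
5) |2 − 4| = 2 — holds.
6) values 2 ≤ 3 ≤ 4 — holds.

The assignment satisfies every constraint.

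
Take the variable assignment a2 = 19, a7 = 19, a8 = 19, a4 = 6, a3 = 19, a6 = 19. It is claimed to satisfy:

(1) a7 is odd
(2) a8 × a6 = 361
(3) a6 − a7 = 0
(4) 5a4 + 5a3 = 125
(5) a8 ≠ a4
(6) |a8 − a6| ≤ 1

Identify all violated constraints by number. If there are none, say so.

(1) a7 = 19 is odd  true
(2) a8 × a6 = 19 × 19 = 361  true
(3) a6 − a7 = 19 − 19 = 0  true
(4) 5a4 + 5a3 = 5(6) + 5(19) = 125  true
(5) a8 = 19, a4 = 6; distinct  true
(6) |19 − 19| = 0; 0 ≤ 1  true

None — every constraint holds.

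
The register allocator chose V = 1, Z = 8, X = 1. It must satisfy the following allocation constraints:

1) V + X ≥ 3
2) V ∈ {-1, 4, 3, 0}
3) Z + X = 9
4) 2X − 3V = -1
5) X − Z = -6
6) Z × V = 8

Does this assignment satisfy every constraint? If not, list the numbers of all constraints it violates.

1) V + X = 1 + 1 = 2; 2 < 3, bound 3 not met — violated.
2) V = 1 is not in {-1, 4, 3, 0} — violated.
3) Z + X = 8 + 1 = 9 — satisfied.
4) 2X − 3V = 2(1) − 3(1) = -1 — satisfied.
5) X − Z = 1 − 8 = -7, not -6 — violated.
6) Z × V = 8 × 1 = 8 — satisfied.

No — constraints 1, 2, 5 are not satisfied.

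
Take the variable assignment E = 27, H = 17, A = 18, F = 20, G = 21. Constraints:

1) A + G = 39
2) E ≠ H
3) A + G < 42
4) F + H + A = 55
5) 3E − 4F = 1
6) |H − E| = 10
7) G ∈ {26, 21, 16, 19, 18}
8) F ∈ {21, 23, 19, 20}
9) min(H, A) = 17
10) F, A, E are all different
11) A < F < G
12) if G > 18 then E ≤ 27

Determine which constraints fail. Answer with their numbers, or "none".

1) A + G = 18 + 21 = 39 — holds.
2) E = 27, H = 17; distinct — holds.
3) A + G = 18 + 21 = 39; 39 < 42 — holds.
4) F + H + A = 20 + 17 + 18 = 55 — holds.
5) 3E − 4F = 3(27) − 4(20) = 1 — holds.
6) |17 − 27| = 10 — holds.
7) G = 21 is in {26, 21, 16, 19, 18} — holds.
8) F = 20 is in {21, 23, 19, 20} — holds.
9) min(17, 18) = 17 — holds.
10) values 20, 18, 27 are pairwise distinct — holds.
11) values 18 < 20 < 21 — holds.
12) G = 21 > 18, so we need E ≤ 27; E = 27 ≤ 27 — holds.

The assignment satisfies every constraint.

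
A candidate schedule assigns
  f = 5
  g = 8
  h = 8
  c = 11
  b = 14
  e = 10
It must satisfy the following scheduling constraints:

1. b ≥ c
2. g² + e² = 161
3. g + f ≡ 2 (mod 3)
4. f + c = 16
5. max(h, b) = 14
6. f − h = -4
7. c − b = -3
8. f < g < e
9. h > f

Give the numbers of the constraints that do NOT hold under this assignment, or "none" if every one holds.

1. b = 14, c = 11; 14 ≥ 11  yes
2. g² + e² = 8² + 10² = 64 + 100 = 164, not 161  no
3. g + f = 13; 13 mod 3 = 1, not 2  no
4. f + c = 5 + 11 = 16  yes
5. max(8, 14) = 14  yes
6. f − h = 5 − 8 = -3, not -4  no
7. c − b = 11 − 14 = -3  yes
8. values 5 < 8 < 10  yes
9. h = 8, f = 5; 8 > 5  yes

Constraints 2, 3, 6 do not hold.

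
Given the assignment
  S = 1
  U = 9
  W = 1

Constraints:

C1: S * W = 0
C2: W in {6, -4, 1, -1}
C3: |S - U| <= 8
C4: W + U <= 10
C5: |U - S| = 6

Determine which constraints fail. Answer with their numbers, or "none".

C1: S * W = 1 * 1 = 1, not 0  no
C2: W = 1 is in {6, -4, 1, -1}  yes
C3: |1 - 9| = 8; 8 ≤ 8  yes
C4: W + U = 1 + 9 = 10; 10 ≤ 10  yes
C5: |9 - 1| = 8, not 6  no

Constraints 1 and 5 are violated.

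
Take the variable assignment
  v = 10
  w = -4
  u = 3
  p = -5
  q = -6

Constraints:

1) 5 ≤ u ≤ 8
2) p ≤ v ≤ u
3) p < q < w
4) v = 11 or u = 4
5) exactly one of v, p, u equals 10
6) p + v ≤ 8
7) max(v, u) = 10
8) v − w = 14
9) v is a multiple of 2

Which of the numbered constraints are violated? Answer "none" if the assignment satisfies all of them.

Constraints 1, 2, 3, 4 are violated.

1) u = 3 is outside [5, 8]  no
2) values -5, 10, 3; v = 10 is not ≤ u = 3  no
3) values -5, -6, -4; p = -5 is not < q = -6  no
4) v = 10 ≠ 11 and u = 3 ≠ 4; both disjuncts false  no
5) v=10, p=-5, u=3; 1 of them equals 10  yes
6) p + v = -5 + 10 = 5; 5 ≤ 8  yes
7) max(10, 3) = 10  yes
8) v − w = 10 − (-4) = 14  yes
9) 10 / 2 = 5, so 2 divides 10  yes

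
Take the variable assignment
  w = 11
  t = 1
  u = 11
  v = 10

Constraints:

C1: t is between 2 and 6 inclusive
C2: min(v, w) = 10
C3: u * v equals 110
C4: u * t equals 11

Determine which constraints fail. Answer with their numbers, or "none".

Constraint 1 is violated.

C1: t = 1 is outside [2, 6] — violated.
C2: min(10, 11) = 10 — satisfied.
C3: u * v = 11 * 10 = 110 — satisfied.
C4: u * t = 11 * 1 = 11 — satisfied.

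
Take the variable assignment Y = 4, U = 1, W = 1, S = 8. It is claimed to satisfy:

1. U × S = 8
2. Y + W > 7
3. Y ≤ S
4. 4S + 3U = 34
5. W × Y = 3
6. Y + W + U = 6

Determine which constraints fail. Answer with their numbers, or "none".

Violated: 2, 4, 5.

1. U × S = 1 × 8 = 8 — OK.
2. Y + W = 4 + 1 = 5; 5 ≤ 7, bound 7 not met — violated.
3. Y = 4, S = 8; 4 ≤ 8 — OK.
4. 4S + 3U = 4(8) + 3(1) = 35, not 34 — violated.
5. W × Y = 1 × 4 = 4, not 3 — violated.
6. Y + W + U = 4 + 1 + 1 = 6 — OK.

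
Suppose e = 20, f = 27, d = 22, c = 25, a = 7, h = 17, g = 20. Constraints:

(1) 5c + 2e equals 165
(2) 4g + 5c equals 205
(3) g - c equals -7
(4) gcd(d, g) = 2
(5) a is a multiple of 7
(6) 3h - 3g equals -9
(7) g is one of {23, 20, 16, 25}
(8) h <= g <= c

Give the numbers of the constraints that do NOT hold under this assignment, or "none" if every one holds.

(1) 5c + 2e = 5(25) + 2(20) = 165  true
(2) 4g + 5c = 4(20) + 5(25) = 205  true
(3) g - c = 20 - 25 = -5, not -7  false
(4) gcd(22, 20) = 2  true
(5) 7 / 7 = 1, so 7 divides 7  true
(6) 3h - 3g = 3(17) - 3(20) = -9  true
(7) g = 20 is in {23, 20, 16, 25}  true
(8) values 17 <= 20 <= 25  true

Constraint 3 does not hold.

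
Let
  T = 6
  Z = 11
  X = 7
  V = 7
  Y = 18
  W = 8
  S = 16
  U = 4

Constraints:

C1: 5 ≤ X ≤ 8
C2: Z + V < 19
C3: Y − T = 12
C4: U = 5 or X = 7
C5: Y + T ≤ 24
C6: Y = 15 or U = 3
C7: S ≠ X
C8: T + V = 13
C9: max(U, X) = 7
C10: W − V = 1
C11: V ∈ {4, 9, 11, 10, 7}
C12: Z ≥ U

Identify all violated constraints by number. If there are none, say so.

The assignment fails constraint 6.

C1: X = 7 lies in [5, 8]  holds
C2: Z + V = 11 + 7 = 18; 18 < 19  holds
C3: Y − T = 18 − 6 = 12  holds
C4: U = 4 ≠ 5, but X = 7 = 7 (second disjunct)  holds
C5: Y + T = 18 + 6 = 24; 24 ≤ 24  holds
C6: Y = 18 ≠ 15 and U = 4 ≠ 3; both disjuncts false  fails
C7: S = 16, X = 7; distinct  holds
C8: T + V = 6 + 7 = 13  holds
C9: max(4, 7) = 7  holds
C10: W − V = 8 − 7 = 1  holds
C11: V = 7 is in {4, 9, 11, 10, 7}  holds
C12: Z = 11, U = 4; 11 ≥ 4  holds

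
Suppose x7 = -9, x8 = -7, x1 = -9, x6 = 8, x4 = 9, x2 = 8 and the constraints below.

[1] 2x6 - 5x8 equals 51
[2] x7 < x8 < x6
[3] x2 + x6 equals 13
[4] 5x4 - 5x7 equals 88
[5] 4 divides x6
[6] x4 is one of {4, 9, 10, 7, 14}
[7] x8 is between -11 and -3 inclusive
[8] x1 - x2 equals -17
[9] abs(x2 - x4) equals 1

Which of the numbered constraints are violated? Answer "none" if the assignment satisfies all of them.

No — constraints 3 and 4 are not satisfied.

[1] 2x6 - 5x8 = 2(8) - 5(-7) = 51  yes
[2] values -9 < -7 < 8  yes
[3] x2 + x6 = 8 + 8 = 16, not 13  no
[4] 5x4 - 5x7 = 5(9) - 5(-9) = 90, not 88  no
[5] 8 / 4 = 2, so 4 divides 8  yes
[6] x4 = 9 is in {4, 9, 10, 7, 14}  yes
[7] x8 = -7 lies in [-11, -3]  yes
[8] x1 - x2 = -9 - 8 = -17  yes
[9] abs(8 - 9) = 1  yes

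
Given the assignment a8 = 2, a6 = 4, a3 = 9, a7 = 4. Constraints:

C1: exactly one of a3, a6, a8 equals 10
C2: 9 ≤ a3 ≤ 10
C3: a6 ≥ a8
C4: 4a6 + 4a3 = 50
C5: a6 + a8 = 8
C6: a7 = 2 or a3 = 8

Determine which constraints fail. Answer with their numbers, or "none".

C1: a3=9, a6=4, a8=2; 0 of them equal 10, not exactly one — does not hold.
C2: a3 = 9 lies in [9, 10] — holds.
C3: a6 = 4, a8 = 2; 4 ≥ 2 — holds.
C4: 4a6 + 4a3 = 4(4) + 4(9) = 52, not 50 — does not hold.
C5: a6 + a8 = 4 + 2 = 6, not 8 — does not hold.
C6: a7 = 4 ≠ 2 and a3 = 9 ≠ 8; both disjuncts false — does not hold.

Violated: 1, 4, 5, and 6.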